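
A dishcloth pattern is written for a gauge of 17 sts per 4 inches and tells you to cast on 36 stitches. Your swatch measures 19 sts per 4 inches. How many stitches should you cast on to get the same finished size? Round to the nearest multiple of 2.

Scale factor = 19 / 17 = 1.118.
36 × 19 / 17 = 40.24 sts.
→ 40 sts.

40 stitches.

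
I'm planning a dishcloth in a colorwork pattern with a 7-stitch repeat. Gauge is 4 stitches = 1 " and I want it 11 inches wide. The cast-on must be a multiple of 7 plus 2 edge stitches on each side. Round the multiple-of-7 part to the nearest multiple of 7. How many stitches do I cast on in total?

Cast on 46 stitches.

4 / 1 = 4 sts per inch.
11 × 4 = 44.00 sts.
Less 4 edge sts → 40.00 for the repeat.
Nearest multiple of 7: 42.
Add back 4 edge sts → 46.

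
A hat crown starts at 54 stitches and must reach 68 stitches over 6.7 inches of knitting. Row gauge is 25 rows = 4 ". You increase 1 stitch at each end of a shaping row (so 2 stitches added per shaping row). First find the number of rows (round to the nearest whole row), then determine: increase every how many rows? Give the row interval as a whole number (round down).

Rows = 6.7 × 6.25 = 41.9 → 42 rows.
Stitches to add: 14 → 7 shaping rows (at 2 st each).
42 / 7 = 6.00 → every 6 rows.

Increase every 6th row.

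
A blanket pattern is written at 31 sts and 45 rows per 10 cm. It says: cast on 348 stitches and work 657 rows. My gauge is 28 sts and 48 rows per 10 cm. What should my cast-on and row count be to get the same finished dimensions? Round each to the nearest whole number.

Cast on 314 stitches; work 701 rows.

Stitches: 348 × 28/31 = 314.32 → 314.
Rows: 657 × 48/45 = 700.80 → 701.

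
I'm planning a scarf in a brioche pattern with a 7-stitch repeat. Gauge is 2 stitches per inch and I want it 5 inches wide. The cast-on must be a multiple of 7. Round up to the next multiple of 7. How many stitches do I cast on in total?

CO 14 sts.

2 / 1 = 2 sts per inch.
5 × 2 = 10.00 sts.
Next multiple of 7: 14.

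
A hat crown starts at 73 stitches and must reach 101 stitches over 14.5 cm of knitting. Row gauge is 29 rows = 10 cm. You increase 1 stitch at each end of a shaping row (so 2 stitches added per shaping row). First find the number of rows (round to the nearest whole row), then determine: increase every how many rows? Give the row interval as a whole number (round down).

Rows = 14.5 × 2.9 = 42.0 → 42 rows.
Stitches to add: 28 → 14 shaping rows (at 2 st each).
42 / 14 = 3.00 → every 3 rows.

Increase every 3rd row.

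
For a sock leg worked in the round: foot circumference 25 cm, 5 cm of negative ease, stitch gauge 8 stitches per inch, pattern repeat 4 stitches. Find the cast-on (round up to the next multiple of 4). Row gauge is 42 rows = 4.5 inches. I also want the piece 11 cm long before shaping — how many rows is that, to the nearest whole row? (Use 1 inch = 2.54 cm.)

Finished = 25 − 5 = 20 cm.
20 cm × 1/2.54 = 7.87 inches.
8/1 = 8 sts per in; 7.87 × 8 = 62.99 sts.
Next multiple of 4 → 64.
11 cm = 4.33 inches; × 9.333 = 40.42 → 40 rows.

Cast on 64 stitches; work 40 rows.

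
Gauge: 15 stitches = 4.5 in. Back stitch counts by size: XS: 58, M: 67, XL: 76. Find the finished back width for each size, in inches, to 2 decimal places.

XS 17.40 inches; M 20.10 inches; XL 22.80 inches.

15/4.5 = 3.333 sts per in.
XS: 58 / 3.333 = 17.400 → 17.40 in.
M: 67 / 3.333 = 20.100 → 20.10 in.
XL: 76 / 3.333 = 22.800 → 22.80 in.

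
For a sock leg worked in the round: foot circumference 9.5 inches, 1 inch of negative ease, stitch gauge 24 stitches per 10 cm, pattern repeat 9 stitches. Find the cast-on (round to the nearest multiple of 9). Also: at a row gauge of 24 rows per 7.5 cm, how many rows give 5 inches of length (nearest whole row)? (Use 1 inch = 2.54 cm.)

Cast on 54 stitches; work 41 rows.

Finished = 9.5 − 1 = 8.5 inches.
8.5 inches × 2.54 = 21.59 cm.
24/10 = 2.4 sts per cm; 21.59 × 2.4 = 51.82 sts.
Nearest multiple of 9 → 54.
5 inches = 12.70 cm; × 3.2 = 40.64 → 41 rows.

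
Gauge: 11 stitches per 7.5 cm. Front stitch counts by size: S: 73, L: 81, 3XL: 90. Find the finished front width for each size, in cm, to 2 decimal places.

11/7.5 = 1.467 sts per cm.
S: 73 / 1.467 = 49.773 → 49.77 cm.
L: 81 / 1.467 = 55.227 → 55.23 cm.
3XL: 90 / 1.467 = 61.364 → 61.36 cm.

S 49.77 cm; L 55.23 cm; 3XL 61.36 cm.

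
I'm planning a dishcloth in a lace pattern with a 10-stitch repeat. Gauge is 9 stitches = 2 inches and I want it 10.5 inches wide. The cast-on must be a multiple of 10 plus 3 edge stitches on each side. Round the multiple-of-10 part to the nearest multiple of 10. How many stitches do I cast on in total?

Cast on 46 stitches.

9 / 2 = 4.5 sts per inch.
10.5 × 4.5 = 47.25 sts.
Less 6 edge sts → 41.25 for the repeat.
Nearest multiple of 10: 40.
Add back 6 edge sts → 46.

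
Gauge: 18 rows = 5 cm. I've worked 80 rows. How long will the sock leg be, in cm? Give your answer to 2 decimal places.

22.22 cm.

18 rows / 5 cm = 3.6 rows per cm.
80 / 3.6 = 22.222 cm.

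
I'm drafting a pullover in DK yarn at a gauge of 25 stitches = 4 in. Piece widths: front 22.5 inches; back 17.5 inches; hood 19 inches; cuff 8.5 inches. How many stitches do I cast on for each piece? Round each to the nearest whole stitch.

front 141; back 109; hood 119; cuff 53.

Rate = 25/4 = 6.25 sts per in.
front: 22.5 × 6.25 = 140.62 → 141.
back: 17.5 × 6.25 = 109.38 → 109.
hood: 19 × 6.25 = 118.75 → 119.
cuff: 8.5 × 6.25 = 53.12 → 53.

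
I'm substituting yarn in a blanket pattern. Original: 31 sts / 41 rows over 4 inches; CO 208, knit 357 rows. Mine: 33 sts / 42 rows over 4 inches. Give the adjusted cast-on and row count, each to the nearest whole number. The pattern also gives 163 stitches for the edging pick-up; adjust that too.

Cast on 221 stitches; work 366 rows; edging pick-up 174 stitches.

Stitches: 208 × 33/31 = 221.42 → 221.
Rows: 357 × 42/41 = 365.71 → 366.
edging pick-up: 163 × 33/31 = 173.52 → 174.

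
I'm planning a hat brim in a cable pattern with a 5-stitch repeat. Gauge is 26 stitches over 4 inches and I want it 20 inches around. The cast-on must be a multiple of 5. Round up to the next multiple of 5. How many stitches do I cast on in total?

26 / 4 = 6.5 sts per inch.
20 × 6.5 = 130.00 sts.
Next multiple of 5: 130.

CO 130 sts.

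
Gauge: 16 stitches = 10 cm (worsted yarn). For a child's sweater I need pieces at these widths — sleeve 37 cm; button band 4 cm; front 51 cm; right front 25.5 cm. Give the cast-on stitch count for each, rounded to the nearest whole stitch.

sleeve 59; button band 6; front 82; right front 41.

Rate = 16/10 = 1.6 sts per cm.
sleeve: 37 × 1.6 = 59.20 → 59.
button band: 4 × 1.6 = 6.40 → 6.
front: 51 × 1.6 = 81.60 → 82.
right front: 25.5 × 1.6 = 40.80 → 41.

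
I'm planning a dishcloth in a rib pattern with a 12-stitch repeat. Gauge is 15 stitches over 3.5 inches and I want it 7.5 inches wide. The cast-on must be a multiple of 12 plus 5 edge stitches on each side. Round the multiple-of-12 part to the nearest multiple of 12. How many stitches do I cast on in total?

CO 34 sts.

15 / 3.5 = 4.286 sts per inch.
7.5 × 4.286 = 32.14 sts.
Less 10 edge sts → 22.14 for the repeat.
Nearest multiple of 12: 24.
Add back 10 edge sts → 34.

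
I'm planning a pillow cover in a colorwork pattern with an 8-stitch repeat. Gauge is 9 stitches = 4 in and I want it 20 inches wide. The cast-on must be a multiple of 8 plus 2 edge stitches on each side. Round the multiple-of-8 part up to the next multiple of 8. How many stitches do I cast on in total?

52 stitches.

9 / 4 = 2.25 sts per inch.
20 × 2.25 = 45.00 sts.
Less 4 edge sts → 41.00 for the repeat.
Next multiple of 8: 48.
Add back 4 edge sts → 52.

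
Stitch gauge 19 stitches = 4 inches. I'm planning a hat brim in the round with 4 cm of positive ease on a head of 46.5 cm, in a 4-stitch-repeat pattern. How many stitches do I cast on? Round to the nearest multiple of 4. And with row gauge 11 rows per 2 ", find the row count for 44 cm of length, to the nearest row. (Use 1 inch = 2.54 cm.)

Cast on 96 stitches; work 95 rows.

Finished = 46.5 + 4 = 50.5 cm.
50.5 cm × 1/2.54 = 19.88 inches.
19/4 = 4.75 sts per in; 19.88 × 4.75 = 94.44 sts.
Nearest multiple of 4 → 96.
44 cm = 17.32 inches; × 5.5 = 95.28 → 95 rows.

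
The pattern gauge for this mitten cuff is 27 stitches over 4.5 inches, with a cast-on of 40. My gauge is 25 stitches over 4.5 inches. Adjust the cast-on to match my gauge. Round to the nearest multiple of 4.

Scale factor = 25 / 27 = 0.926.
40 × 25 / 27 = 37.04 sts.
→ 36 sts.

CO 36 sts.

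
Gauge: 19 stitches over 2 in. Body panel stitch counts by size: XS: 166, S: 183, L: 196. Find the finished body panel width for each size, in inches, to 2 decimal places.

19/2 = 9.5 sts per in.
XS: 166 / 9.5 = 17.474 → 17.47 in.
S: 183 / 9.5 = 19.263 → 19.26 in.
L: 196 / 9.5 = 20.632 → 20.63 in.

XS 17.47 inches; S 19.26 inches; L 20.63 inches.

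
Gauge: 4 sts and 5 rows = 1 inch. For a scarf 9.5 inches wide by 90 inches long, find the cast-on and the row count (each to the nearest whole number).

Cast on 38 stitches and work 450 rows.

Stitch gauge = 4/1 = 4 sts/in; 9.5 × 4 = 38.00 → 38 sts.
Row gauge = 5/1 = 5 rows/in; 90 × 5 = 450.00 → 450 rows.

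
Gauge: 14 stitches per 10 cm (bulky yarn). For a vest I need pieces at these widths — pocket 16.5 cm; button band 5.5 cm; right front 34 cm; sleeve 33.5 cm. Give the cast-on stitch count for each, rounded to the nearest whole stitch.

Rate = 14/10 = 1.4 sts per cm.
pocket: 16.5 × 1.4 = 23.10 → 23.
button band: 5.5 × 1.4 = 7.70 → 8.
right front: 34 × 1.4 = 47.60 → 48.
sleeve: 33.5 × 1.4 = 46.90 → 47.

pocket 23; button band 8; right front 48; sleeve 47.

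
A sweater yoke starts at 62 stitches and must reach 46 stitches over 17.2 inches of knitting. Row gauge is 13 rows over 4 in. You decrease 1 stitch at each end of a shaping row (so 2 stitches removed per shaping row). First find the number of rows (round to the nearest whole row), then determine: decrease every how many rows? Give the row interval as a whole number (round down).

Rows = 17.2 × 3.25 = 55.9 → 56 rows.
Stitches to remove: 16 → 8 shaping rows (at 2 st each).
56 / 8 = 7.00 → every 7 rows.

Decrease every 7th row.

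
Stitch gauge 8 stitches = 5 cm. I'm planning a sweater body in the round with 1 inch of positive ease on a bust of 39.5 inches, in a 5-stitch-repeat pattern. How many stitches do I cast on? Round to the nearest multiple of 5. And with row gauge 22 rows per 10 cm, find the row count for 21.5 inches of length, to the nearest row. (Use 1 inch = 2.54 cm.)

Cast on 165 stitches; work 120 rows.

Finished = 39.5 + 1 = 40.5 inches.
40.5 inches × 2.54 = 102.87 cm.
8/5 = 1.6 sts per cm; 102.87 × 1.6 = 164.59 sts.
Nearest multiple of 5 → 165.
21.5 inches = 54.61 cm; × 2.2 = 120.14 → 120 rows.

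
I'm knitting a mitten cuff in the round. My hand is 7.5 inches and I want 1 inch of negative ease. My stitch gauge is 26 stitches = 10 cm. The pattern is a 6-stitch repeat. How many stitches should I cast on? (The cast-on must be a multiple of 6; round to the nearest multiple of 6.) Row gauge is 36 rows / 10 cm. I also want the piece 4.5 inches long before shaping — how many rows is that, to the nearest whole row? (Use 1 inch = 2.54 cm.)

Cast on 42 stitches; work 41 rows.

Finished = 7.5 − 1 = 6.5 inches.
6.5 inches × 2.54 = 16.51 cm.
26/10 = 2.6 sts per cm; 16.51 × 2.6 = 42.93 sts.
Nearest multiple of 6 → 42.
4.5 inches = 11.43 cm; × 3.6 = 41.15 → 41 rows.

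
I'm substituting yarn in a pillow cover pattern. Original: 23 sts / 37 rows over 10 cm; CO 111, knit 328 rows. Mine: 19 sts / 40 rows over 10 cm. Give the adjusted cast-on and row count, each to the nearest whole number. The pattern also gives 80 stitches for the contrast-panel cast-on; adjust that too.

Stitches: 111 × 19/23 = 91.70 → 92.
Rows: 328 × 40/37 = 354.59 → 355.
contrast-panel cast-on: 80 × 19/23 = 66.09 → 66.

Cast on 92 stitches; work 355 rows; contrast-panel cast-on 66 stitches.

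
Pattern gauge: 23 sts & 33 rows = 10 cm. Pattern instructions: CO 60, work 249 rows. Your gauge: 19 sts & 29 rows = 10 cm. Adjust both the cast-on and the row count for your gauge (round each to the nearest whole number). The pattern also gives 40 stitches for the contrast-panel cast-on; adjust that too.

Cast on 50 stitches; work 219 rows; contrast-panel cast-on 33 stitches.

Stitches: 60 × 19/23 = 49.57 → 50.
Rows: 249 × 29/33 = 218.82 → 219.
contrast-panel cast-on: 40 × 19/23 = 33.04 → 33.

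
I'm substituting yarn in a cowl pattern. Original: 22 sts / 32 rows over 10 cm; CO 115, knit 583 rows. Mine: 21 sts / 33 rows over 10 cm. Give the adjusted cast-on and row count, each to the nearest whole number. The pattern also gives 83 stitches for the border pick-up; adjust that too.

Cast on 110 stitches; work 601 rows; border pick-up 79 stitches.

Stitches: 115 × 21/22 = 109.77 → 110.
Rows: 583 × 33/32 = 601.22 → 601.
border pick-up: 83 × 21/22 = 79.23 → 79.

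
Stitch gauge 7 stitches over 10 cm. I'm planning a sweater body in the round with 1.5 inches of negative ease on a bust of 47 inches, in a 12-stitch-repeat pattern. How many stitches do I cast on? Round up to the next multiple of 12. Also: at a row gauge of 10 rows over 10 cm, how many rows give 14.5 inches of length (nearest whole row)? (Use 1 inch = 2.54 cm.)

Finished = 47 − 1.5 = 45.5 inches.
45.5 inches × 2.54 = 115.57 cm.
7/10 = 0.7 sts per cm; 115.57 × 0.7 = 80.90 sts.
Next multiple of 12 → 84.
14.5 inches = 36.83 cm; × 1 = 36.83 → 37 rows.

Cast on 84 stitches; work 37 rows.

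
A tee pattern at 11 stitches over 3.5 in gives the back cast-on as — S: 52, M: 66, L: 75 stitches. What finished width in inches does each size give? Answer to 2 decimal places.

11/3.5 = 3.143 sts per in.
S: 52 / 3.143 = 16.545 → 16.55 in.
M: 66 / 3.143 = 21.000 → 21.00 in.
L: 75 / 3.143 = 23.864 → 23.86 in.

S 16.55 inches; M 21.00 inches; L 23.86 inches.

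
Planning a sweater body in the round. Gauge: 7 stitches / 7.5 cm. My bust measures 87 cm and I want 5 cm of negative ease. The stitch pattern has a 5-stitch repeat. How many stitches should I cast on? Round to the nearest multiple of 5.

CO 75 sts.

Finished = 87 − 5 = 82 cm.
7 / 7.5 = 0.933 sts/cm.
82 × 0.933 = 76.53 sts.
Nearest multiple of 5: 75.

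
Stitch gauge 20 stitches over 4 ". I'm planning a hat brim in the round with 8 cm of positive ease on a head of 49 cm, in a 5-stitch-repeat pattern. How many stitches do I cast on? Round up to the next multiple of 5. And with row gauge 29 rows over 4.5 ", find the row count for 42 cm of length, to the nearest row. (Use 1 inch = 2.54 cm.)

Finished = 49 + 8 = 57 cm.
57 cm × 1/2.54 = 22.44 inches.
20/4 = 5 sts per in; 22.44 × 5 = 112.20 sts.
Next multiple of 5 → 115.
42 cm = 16.54 inches; × 6.444 = 106.56 → 107 rows.

Cast on 115 stitches; work 107 rows.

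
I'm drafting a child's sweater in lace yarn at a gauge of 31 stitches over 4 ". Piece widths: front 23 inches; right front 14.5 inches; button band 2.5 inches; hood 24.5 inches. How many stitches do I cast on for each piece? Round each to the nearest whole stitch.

front 178; right front 112; button band 19; hood 190.

Rate = 31/4 = 7.75 sts per in.
front: 23 × 7.75 = 178.25 → 178.
right front: 14.5 × 7.75 = 112.38 → 112.
button band: 2.5 × 7.75 = 19.38 → 19.
hood: 24.5 × 7.75 = 189.88 → 190.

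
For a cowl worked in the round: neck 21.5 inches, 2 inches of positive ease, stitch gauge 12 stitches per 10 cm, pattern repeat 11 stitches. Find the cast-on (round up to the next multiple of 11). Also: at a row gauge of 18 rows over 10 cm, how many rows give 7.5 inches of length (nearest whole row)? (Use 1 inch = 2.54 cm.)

Finished = 21.5 + 2 = 23.5 inches.
23.5 inches × 2.54 = 59.69 cm.
12/10 = 1.2 sts per cm; 59.69 × 1.2 = 71.63 sts.
Next multiple of 11 → 77.
7.5 inches = 19.05 cm; × 1.8 = 34.29 → 34 rows.

Cast on 77 stitches; work 34 rows.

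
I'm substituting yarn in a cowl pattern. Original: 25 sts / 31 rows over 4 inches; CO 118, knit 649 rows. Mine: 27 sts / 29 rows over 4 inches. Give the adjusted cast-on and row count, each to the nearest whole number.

Cast on 127 stitches; work 607 rows.

Stitches: 118 × 27/25 = 127.44 → 127.
Rows: 649 × 29/31 = 607.13 → 607.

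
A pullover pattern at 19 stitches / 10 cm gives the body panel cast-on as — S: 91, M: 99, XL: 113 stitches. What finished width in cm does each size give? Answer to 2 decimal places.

19/10 = 1.9 sts per cm.
S: 91 / 1.9 = 47.895 → 47.89 cm.
M: 99 / 1.9 = 52.105 → 52.11 cm.
XL: 113 / 1.9 = 59.474 → 59.47 cm.

S 47.89 cm; M 52.11 cm; XL 59.47 cm.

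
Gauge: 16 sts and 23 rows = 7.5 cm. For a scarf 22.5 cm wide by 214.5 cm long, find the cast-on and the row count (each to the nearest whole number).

Cast on 48 stitches and work 658 rows.

Stitch gauge = 16/7.5 = 2.133 sts/cm; 22.5 × 2.133 = 48.00 → 48 sts.
Row gauge = 23/7.5 = 3.067 rows/cm; 214.5 × 3.067 = 657.80 → 658 rows.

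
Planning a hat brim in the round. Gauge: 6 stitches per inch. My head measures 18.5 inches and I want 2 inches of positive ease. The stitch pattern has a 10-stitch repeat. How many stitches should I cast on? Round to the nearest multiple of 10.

120 stitches.

Finished = 18.5 + 2 = 20.5 inches.
6 / 1 = 6 sts/in.
20.5 × 6 = 123.00 sts.
Nearest multiple of 10: 120.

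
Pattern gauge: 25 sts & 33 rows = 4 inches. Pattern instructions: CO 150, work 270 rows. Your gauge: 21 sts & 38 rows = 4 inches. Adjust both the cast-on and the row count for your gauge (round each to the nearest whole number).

Cast on 126 stitches; work 311 rows.

Stitches: 150 × 21/25 = 126.00 → 126.
Rows: 270 × 38/33 = 310.91 → 311.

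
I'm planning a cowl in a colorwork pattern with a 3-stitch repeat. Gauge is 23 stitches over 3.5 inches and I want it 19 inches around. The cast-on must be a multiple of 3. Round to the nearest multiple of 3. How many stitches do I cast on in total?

126 stitches.

23 / 3.5 = 6.571 sts per inch.
19 × 6.571 = 124.86 sts.
Nearest multiple of 3: 126.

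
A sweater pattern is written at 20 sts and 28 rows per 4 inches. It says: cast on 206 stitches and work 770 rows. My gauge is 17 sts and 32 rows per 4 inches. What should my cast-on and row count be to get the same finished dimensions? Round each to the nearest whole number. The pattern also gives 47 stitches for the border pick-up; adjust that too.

Cast on 175 stitches; work 880 rows; border pick-up 40 stitches.

Stitches: 206 × 17/20 = 175.10 → 175.
Rows: 770 × 32/28 = 880.00 → 880.
border pick-up: 47 × 17/20 = 39.95 → 40.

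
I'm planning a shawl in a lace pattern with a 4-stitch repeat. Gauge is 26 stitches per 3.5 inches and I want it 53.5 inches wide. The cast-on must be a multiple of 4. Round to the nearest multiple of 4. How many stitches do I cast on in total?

Cast on 396 stitches.

26 / 3.5 = 7.429 sts per inch.
53.5 × 7.429 = 397.43 sts.
Nearest multiple of 4: 396.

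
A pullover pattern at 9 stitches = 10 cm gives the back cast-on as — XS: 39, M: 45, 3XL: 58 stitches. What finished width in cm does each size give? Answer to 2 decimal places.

XS 43.33 cm; M 50.00 cm; 3XL 64.44 cm.

9/10 = 0.9 sts per cm.
XS: 39 / 0.9 = 43.333 → 43.33 cm.
M: 45 / 0.9 = 50.000 → 50.00 cm.
3XL: 58 / 0.9 = 64.444 → 64.44 cm.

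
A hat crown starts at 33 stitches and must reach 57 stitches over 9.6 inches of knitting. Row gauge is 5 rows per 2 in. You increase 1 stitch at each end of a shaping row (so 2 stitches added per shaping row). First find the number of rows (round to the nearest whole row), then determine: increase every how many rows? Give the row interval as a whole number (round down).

Increase every 2nd row.

Rows = 9.6 × 2.5 = 24.0 → 24 rows.
Stitches to add: 24 → 12 shaping rows (at 2 st each).
24 / 12 = 2.00 → every 2 rows.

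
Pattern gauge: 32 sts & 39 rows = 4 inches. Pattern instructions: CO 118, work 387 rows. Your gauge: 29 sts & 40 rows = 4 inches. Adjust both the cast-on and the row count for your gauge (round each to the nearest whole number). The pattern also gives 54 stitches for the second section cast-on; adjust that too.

Stitches: 118 × 29/32 = 106.94 → 107.
Rows: 387 × 40/39 = 396.92 → 397.
second section cast-on: 54 × 29/32 = 48.94 → 49.

Cast on 107 stitches; work 397 rows; second section cast-on 49 stitches.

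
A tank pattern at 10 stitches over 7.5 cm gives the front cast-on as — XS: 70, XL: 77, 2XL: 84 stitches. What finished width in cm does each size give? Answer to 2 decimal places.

XS 52.50 cm; XL 57.75 cm; 2XL 63.00 cm.

10/7.5 = 1.333 sts per cm.
XS: 70 / 1.333 = 52.500 → 52.50 cm.
XL: 77 / 1.333 = 57.750 → 57.75 cm.
2XL: 84 / 1.333 = 63.000 → 63.00 cm.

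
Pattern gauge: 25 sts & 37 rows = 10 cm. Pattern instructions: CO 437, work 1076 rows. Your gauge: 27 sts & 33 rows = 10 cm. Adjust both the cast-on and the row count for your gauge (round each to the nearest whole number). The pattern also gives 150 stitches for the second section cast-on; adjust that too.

Cast on 472 stitches; work 960 rows; second section cast-on 162 stitches.

Stitches: 437 × 27/25 = 471.96 → 472.
Rows: 1076 × 33/37 = 959.68 → 960.
second section cast-on: 150 × 27/25 = 162.00 → 162.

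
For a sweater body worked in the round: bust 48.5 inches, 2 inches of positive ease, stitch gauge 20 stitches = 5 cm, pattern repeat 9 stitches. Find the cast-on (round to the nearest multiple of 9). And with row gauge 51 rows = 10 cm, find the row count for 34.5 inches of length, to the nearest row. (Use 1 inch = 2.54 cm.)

Cast on 513 stitches; work 447 rows.

Finished = 48.5 + 2 = 50.5 inches.
50.5 inches × 2.54 = 128.27 cm.
20/5 = 4 sts per cm; 128.27 × 4 = 513.08 sts.
Nearest multiple of 9 → 513.
34.5 inches = 87.63 cm; × 5.1 = 446.91 → 447 rows.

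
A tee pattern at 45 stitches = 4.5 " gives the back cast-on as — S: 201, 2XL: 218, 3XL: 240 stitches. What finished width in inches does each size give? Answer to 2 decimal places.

S 20.10 inches; 2XL 21.80 inches; 3XL 24.00 inches.

45/4.5 = 10 sts per in.
S: 201 / 10 = 20.100 → 20.10 in.
2XL: 218 / 10 = 21.800 → 21.80 in.
3XL: 240 / 10 = 24.000 → 24.00 in.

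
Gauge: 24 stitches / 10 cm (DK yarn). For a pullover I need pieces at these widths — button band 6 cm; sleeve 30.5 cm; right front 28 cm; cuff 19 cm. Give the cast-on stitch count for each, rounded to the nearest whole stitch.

button band 14; sleeve 73; right front 67; cuff 46.

Rate = 24/10 = 2.4 sts per cm.
button band: 6 × 2.4 = 14.40 → 14.
sleeve: 30.5 × 2.4 = 73.20 → 73.
right front: 28 × 2.4 = 67.20 → 67.
cuff: 19 × 2.4 = 45.60 → 46.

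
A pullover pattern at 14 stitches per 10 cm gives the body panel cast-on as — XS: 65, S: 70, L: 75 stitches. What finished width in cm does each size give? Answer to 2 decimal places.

14/10 = 1.4 sts per cm.
XS: 65 / 1.4 = 46.429 → 46.43 cm.
S: 70 / 1.4 = 50.000 → 50.00 cm.
L: 75 / 1.4 = 53.571 → 53.57 cm.

XS 46.43 cm; S 50.00 cm; L 53.57 cm.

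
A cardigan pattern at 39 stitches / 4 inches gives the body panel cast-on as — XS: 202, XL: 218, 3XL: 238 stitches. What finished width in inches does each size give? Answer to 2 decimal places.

XS 20.72 inches; XL 22.36 inches; 3XL 24.41 inches.

39/4 = 9.75 sts per in.
XS: 202 / 9.75 = 20.718 → 20.72 in.
XL: 218 / 9.75 = 22.359 → 22.36 in.
3XL: 238 / 9.75 = 24.410 → 24.41 in.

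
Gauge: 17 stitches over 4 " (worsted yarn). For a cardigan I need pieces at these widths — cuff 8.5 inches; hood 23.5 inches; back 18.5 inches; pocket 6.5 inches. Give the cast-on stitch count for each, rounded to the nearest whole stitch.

cuff 36; hood 100; back 79; pocket 28.

Rate = 17/4 = 4.25 sts per in.
cuff: 8.5 × 4.25 = 36.12 → 36.
hood: 23.5 × 4.25 = 99.88 → 100.
back: 18.5 × 4.25 = 78.62 → 79.
pocket: 6.5 × 4.25 = 27.62 → 28.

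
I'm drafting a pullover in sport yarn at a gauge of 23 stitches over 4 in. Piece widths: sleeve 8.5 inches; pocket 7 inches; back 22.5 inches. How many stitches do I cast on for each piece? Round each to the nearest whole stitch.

sleeve 49; pocket 40; back 129.

Rate = 23/4 = 5.75 sts per in.
sleeve: 8.5 × 5.75 = 48.88 → 49.
pocket: 7 × 5.75 = 40.25 → 40.
back: 22.5 × 5.75 = 129.38 → 129.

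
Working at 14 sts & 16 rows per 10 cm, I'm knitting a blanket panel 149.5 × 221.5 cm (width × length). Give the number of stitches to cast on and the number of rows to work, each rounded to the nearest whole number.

Stitch gauge = 14/10 = 1.4 sts/cm; 149.5 × 1.4 = 209.30 → 209 sts.
Row gauge = 16/10 = 1.6 rows/cm; 221.5 × 1.6 = 354.40 → 354 rows.

Cast on 209 stitches and work 354 rows.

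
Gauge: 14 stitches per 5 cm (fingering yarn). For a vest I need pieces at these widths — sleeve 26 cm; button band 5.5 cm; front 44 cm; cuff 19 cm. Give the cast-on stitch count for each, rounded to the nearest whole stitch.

Rate = 14/5 = 2.8 sts per cm.
sleeve: 26 × 2.8 = 72.80 → 73.
button band: 5.5 × 2.8 = 15.40 → 15.
front: 44 × 2.8 = 123.20 → 123.
cuff: 19 × 2.8 = 53.20 → 53.

sleeve 73; button band 15; front 123; cuff 53.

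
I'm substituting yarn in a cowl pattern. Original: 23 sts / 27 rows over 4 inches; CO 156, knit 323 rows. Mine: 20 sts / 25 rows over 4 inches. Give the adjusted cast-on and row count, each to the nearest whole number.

Stitches: 156 × 20/23 = 135.65 → 136.
Rows: 323 × 25/27 = 299.07 → 299.

Cast on 136 stitches; work 299 rows.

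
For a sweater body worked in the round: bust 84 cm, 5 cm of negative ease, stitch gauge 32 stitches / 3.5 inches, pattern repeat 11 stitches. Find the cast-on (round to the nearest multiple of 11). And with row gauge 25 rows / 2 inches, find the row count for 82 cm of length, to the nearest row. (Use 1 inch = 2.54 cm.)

Finished = 84 − 5 = 79 cm.
79 cm × 1/2.54 = 31.10 inches.
32/3.5 = 9.143 sts per in; 31.10 × 9.143 = 284.36 sts.
Nearest multiple of 11 → 286.
82 cm = 32.28 inches; × 12.5 = 403.54 → 404 rows.

Cast on 286 stitches; work 404 rows.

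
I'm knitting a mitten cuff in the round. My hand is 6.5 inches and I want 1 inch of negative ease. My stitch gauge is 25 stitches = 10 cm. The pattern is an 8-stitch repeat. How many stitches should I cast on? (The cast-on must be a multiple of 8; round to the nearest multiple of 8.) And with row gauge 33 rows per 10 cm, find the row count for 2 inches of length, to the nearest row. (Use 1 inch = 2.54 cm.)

Cast on 32 stitches; work 17 rows.

Finished = 6.5 − 1 = 5.5 inches.
5.5 inches × 2.54 = 13.97 cm.
25/10 = 2.5 sts per cm; 13.97 × 2.5 = 34.92 sts.
Nearest multiple of 8 → 32.
2 inches = 5.08 cm; × 3.3 = 16.76 → 17 rows.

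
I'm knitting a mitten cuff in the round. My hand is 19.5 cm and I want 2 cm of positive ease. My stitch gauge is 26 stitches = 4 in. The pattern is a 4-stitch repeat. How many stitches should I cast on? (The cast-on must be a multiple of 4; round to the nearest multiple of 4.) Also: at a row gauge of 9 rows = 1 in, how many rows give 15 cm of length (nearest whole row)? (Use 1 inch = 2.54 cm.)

Cast on 56 stitches; work 53 rows.

Finished = 19.5 + 2 = 21.5 cm.
21.5 cm × 1/2.54 = 8.46 inches.
26/4 = 6.5 sts per in; 8.46 × 6.5 = 55.02 sts.
Nearest multiple of 4 → 56.
15 cm = 5.91 inches; × 9 = 53.15 → 53 rows.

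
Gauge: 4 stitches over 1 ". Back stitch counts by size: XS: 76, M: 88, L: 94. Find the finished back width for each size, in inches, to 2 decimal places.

XS 19.00 inches; M 22.00 inches; L 23.50 inches.

4/1 = 4 sts per in.
XS: 76 / 4 = 19.000 → 19.00 in.
M: 88 / 4 = 22.000 → 22.00 in.
L: 94 / 4 = 23.500 → 23.50 in.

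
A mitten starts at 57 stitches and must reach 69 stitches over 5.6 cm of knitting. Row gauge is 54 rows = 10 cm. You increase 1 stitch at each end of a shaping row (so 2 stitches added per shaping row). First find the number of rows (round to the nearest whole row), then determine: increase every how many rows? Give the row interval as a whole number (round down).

Increase every 5th row.

Rows = 5.6 × 5.4 = 30.2 → 30 rows.
Stitches to add: 12 → 6 shaping rows (at 2 st each).
30 / 6 = 5.00 → every 5 rows.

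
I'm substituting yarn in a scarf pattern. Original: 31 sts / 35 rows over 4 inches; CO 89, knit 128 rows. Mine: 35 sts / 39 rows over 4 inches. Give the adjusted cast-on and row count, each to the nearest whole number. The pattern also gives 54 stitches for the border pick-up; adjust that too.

Stitches: 89 × 35/31 = 100.48 → 100.
Rows: 128 × 39/35 = 142.63 → 143.
border pick-up: 54 × 35/31 = 60.97 → 61.

Cast on 100 stitches; work 143 rows; border pick-up 61 stitches.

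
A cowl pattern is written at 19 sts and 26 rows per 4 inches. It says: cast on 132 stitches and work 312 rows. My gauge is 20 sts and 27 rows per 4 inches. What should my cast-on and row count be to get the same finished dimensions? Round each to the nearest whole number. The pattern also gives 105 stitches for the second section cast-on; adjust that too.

Stitches: 132 × 20/19 = 138.95 → 139.
Rows: 312 × 27/26 = 324.00 → 324.
second section cast-on: 105 × 20/19 = 110.53 → 111.

Cast on 139 stitches; work 324 rows; second section cast-on 111 stitches.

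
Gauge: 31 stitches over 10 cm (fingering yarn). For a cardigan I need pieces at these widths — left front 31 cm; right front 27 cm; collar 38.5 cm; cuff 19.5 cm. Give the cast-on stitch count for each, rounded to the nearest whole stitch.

Rate = 31/10 = 3.1 sts per cm.
left front: 31 × 3.1 = 96.10 → 96.
right front: 27 × 3.1 = 83.70 → 84.
collar: 38.5 × 3.1 = 119.35 → 119.
cuff: 19.5 × 3.1 = 60.45 → 60.

left front 96; right front 84; collar 119; cuff 60.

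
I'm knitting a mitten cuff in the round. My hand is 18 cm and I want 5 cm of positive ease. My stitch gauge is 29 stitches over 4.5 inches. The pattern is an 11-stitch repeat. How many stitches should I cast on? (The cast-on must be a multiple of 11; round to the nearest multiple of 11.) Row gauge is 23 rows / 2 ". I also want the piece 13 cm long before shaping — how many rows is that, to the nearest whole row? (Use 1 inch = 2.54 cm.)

Finished = 18 + 5 = 23 cm.
23 cm × 1/2.54 = 9.06 inches.
29/4.5 = 6.444 sts per in; 9.06 × 6.444 = 58.36 sts.
Nearest multiple of 11 → 55.
13 cm = 5.12 inches; × 11.5 = 58.86 → 59 rows.

Cast on 55 stitches; work 59 rows.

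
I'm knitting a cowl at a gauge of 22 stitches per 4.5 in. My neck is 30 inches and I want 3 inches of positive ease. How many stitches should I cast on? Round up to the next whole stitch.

Finished = 30 + 3 = 33 in.
22 / 4.5 = 4.889 sts per inch.
33.00 × 4.889 = 161.33 sts.
→ 162 sts.

Cast on 162 stitches.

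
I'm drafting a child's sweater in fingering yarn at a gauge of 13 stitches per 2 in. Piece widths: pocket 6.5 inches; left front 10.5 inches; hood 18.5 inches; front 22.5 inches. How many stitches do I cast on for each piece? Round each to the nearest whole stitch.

Rate = 13/2 = 6.5 sts per in.
pocket: 6.5 × 6.5 = 42.25 → 42.
left front: 10.5 × 6.5 = 68.25 → 68.
hood: 18.5 × 6.5 = 120.25 → 120.
front: 22.5 × 6.5 = 146.25 → 146.

pocket 42; left front 68; hood 120; front 146.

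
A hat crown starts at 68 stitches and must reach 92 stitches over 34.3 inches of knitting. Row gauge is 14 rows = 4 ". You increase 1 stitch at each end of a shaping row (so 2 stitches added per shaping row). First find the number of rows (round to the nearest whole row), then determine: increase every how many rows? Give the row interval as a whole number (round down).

Increase every 10th row.

Rows = 34.3 × 3.5 = 120.0 → 120 rows.
Stitches to add: 24 → 12 shaping rows (at 2 st each).
120 / 12 = 10.00 → every 10 rows.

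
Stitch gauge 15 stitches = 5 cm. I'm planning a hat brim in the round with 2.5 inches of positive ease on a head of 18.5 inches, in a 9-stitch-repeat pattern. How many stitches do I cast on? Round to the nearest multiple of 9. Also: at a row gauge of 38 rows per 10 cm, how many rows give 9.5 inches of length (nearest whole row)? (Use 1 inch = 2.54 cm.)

Finished = 18.5 + 2.5 = 21 inches.
21 inches × 2.54 = 53.34 cm.
15/5 = 3 sts per cm; 53.34 × 3 = 160.02 sts.
Nearest multiple of 9 → 162.
9.5 inches = 24.13 cm; × 3.8 = 91.69 → 92 rows.

Cast on 162 stitches; work 92 rows.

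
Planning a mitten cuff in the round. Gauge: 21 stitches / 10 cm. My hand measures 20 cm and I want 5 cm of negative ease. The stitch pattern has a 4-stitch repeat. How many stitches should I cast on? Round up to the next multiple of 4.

CO 32 sts.

Finished = 20 − 5 = 15 cm.
21 / 10 = 2.1 sts/cm.
15 × 2.1 = 31.50 sts.
Next multiple of 4: 32.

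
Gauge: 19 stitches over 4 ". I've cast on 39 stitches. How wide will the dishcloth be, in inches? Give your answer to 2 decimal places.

8.21 inches.

19 stitches / 4 inch = 4.75 stitches per inch.
39 / 4.75 = 8.211 inches.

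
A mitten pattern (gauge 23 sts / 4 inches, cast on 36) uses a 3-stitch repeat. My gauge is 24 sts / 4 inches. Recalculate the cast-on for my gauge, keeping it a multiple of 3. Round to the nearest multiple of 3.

36 × 24 / 23 = 37.57.
Nearest multiple of 3: 39.

39 stitches.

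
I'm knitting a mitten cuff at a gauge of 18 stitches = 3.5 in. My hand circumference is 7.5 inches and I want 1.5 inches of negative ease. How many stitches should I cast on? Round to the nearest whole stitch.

Finished = 7.5 − 1.5 = 6 in.
18 / 3.5 = 5.143 sts per inch.
6.00 × 5.143 = 30.86 sts.
→ 31 sts.

Cast on 31 stitches.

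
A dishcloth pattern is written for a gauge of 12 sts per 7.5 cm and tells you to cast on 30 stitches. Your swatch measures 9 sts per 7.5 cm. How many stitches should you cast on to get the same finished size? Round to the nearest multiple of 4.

24 stitches.

Scale factor = 9 / 12 = 0.750.
30 × 9 / 12 = 22.50 sts.
→ 24 sts.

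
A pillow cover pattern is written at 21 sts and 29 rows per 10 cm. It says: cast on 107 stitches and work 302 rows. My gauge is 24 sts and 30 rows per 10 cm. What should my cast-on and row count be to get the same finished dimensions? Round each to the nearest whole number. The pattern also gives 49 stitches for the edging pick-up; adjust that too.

Cast on 122 stitches; work 312 rows; edging pick-up 56 stitches.

Stitches: 107 × 24/21 = 122.29 → 122.
Rows: 302 × 30/29 = 312.41 → 312.
edging pick-up: 49 × 24/21 = 56.00 → 56.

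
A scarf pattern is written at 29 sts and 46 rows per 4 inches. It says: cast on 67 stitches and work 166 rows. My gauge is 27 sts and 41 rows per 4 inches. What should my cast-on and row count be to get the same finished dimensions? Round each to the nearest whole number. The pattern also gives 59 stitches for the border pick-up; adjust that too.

Stitches: 67 × 27/29 = 62.38 → 62.
Rows: 166 × 41/46 = 147.96 → 148.
border pick-up: 59 × 27/29 = 54.93 → 55.

Cast on 62 stitches; work 148 rows; border pick-up 55 stitches.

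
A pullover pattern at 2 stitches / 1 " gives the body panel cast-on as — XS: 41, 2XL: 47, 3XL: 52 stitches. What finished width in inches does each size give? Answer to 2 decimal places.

XS 20.50 inches; 2XL 23.50 inches; 3XL 26.00 inches.

2/1 = 2 sts per in.
XS: 41 / 2 = 20.500 → 20.50 in.
2XL: 47 / 2 = 23.500 → 23.50 in.
3XL: 52 / 2 = 26.000 → 26.00 in.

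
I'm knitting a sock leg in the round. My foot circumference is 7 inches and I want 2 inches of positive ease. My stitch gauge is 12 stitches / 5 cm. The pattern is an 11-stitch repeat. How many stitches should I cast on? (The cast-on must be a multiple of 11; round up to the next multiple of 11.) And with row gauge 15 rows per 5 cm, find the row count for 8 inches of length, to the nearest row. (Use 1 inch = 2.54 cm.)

Cast on 55 stitches; work 61 rows.

Finished = 7 + 2 = 9 inches.
9 inches × 2.54 = 22.86 cm.
12/5 = 2.4 sts per cm; 22.86 × 2.4 = 54.86 sts.
Next multiple of 11 → 55.
8 inches = 20.32 cm; × 3 = 60.96 → 61 rows.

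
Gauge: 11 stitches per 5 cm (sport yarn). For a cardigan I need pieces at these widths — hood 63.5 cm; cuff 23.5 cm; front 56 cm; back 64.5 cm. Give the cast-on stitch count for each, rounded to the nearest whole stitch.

hood 140; cuff 52; front 123; back 142.

Rate = 11/5 = 2.2 sts per cm.
hood: 63.5 × 2.2 = 139.70 → 140.
cuff: 23.5 × 2.2 = 51.70 → 52.
front: 56 × 2.2 = 123.20 → 123.
back: 64.5 × 2.2 = 141.90 → 142.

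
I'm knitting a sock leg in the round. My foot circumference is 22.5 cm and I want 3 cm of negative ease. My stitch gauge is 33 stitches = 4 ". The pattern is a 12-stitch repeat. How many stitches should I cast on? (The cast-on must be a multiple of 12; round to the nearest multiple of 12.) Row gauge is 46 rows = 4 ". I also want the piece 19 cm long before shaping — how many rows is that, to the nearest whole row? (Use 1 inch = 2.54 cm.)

Cast on 60 stitches; work 86 rows.

Finished = 22.5 − 3 = 19.5 cm.
19.5 cm × 1/2.54 = 7.68 inches.
33/4 = 8.25 sts per in; 7.68 × 8.25 = 63.34 sts.
Nearest multiple of 12 → 60.
19 cm = 7.48 inches; × 11.5 = 86.02 → 86 rows.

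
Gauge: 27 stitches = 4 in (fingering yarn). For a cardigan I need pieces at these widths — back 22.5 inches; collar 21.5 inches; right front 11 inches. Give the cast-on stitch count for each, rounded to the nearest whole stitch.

Rate = 27/4 = 6.75 sts per in.
back: 22.5 × 6.75 = 151.88 → 152.
collar: 21.5 × 6.75 = 145.12 → 145.
right front: 11 × 6.75 = 74.25 → 74.

back 152; collar 145; right front 74.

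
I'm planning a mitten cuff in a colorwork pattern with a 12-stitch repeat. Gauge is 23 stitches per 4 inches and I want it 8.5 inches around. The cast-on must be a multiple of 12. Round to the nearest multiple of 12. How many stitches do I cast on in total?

48 stitches.

23 / 4 = 5.75 sts per inch.
8.5 × 5.75 = 48.88 sts.
Nearest multiple of 12: 48.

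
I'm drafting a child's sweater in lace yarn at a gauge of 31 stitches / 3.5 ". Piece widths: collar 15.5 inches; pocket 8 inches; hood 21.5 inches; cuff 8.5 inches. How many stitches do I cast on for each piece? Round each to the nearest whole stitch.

Rate = 31/3.5 = 8.857 sts per in.
collar: 15.5 × 8.857 = 137.29 → 137.
pocket: 8 × 8.857 = 70.86 → 71.
hood: 21.5 × 8.857 = 190.43 → 190.
cuff: 8.5 × 8.857 = 75.29 → 75.

collar 137; pocket 71; hood 190; cuff 75.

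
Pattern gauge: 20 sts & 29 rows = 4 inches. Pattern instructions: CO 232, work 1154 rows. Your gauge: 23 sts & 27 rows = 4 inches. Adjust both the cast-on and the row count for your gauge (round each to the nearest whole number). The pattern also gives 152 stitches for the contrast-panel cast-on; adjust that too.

Cast on 267 stitches; work 1074 rows; contrast-panel cast-on 175 stitches.

Stitches: 232 × 23/20 = 266.80 → 267.
Rows: 1154 × 27/29 = 1074.41 → 1074.
contrast-panel cast-on: 152 × 23/20 = 174.80 → 175.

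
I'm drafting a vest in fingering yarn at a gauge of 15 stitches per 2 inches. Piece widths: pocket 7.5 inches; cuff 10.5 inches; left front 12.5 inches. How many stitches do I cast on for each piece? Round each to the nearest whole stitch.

Rate = 15/2 = 7.5 sts per in.
pocket: 7.5 × 7.5 = 56.25 → 56.
cuff: 10.5 × 7.5 = 78.75 → 79.
left front: 12.5 × 7.5 = 93.75 → 94.

pocket 56; cuff 79; left front 94.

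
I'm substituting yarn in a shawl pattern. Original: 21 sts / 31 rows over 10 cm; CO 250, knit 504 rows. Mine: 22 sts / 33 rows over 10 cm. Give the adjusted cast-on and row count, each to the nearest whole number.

Stitches: 250 × 22/21 = 261.90 → 262.
Rows: 504 × 33/31 = 536.52 → 537.

Cast on 262 stitches; work 537 rows.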